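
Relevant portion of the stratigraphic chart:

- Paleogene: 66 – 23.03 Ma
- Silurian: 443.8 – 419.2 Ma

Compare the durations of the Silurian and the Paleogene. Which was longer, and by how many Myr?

Silurian: 443.8 − 419.2 = 24.6 Myr.
Paleogene: 66 − 23.03 = 42.97 Myr.
Difference: 42.97 − 24.6 = 18.37 Myr, so the Paleogene was longer.

Paleogene, by 18.37 million years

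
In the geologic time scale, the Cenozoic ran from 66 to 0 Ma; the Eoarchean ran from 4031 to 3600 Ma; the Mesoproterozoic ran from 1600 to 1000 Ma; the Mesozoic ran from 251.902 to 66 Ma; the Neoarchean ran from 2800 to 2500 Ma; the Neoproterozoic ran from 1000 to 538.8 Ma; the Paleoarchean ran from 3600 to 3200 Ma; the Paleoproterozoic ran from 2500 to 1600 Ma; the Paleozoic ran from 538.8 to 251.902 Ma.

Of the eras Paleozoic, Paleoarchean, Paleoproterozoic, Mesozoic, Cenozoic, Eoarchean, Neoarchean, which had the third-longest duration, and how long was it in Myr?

Paleoarchean, 400 million years

Start − end for each: Paleozoic 538.8 − 251.902 = 286.898; Paleoarchean 3600 − 3200 = 400; Paleoproterozoic 2500 − 1600 = 900; Mesozoic 251.902 − 66 = 185.902; Cenozoic 66 − 0 = 66; Eoarchean 4031 − 3600 = 431; Neoarchean 2800 − 2500 = 300.
Ranking these from longest: Paleoproterozoic > Eoarchean > Paleoarchean > Neoarchean > Paleozoic > Mesozoic > Cenozoic.
Position 3 in that ranking is Paleoarchean, which lasted 400 Myr.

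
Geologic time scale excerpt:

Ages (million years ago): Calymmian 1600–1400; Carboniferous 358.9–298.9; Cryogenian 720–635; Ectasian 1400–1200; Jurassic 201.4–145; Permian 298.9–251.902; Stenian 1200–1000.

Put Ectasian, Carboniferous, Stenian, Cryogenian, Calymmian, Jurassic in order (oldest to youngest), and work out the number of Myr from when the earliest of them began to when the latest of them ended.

Calymmian → Ectasian → Stenian → Cryogenian → Carboniferous → Jurassic; total span 1455 Myr

Start ages (Ma): Calymmian 1600, Ectasian 1400, Stenian 1200, Cryogenian 720, Carboniferous 358.9, Jurassic 201.4.
Ordered oldest to youngest: Calymmian, Ectasian, Stenian, Cryogenian, Carboniferous, Jurassic.
Span = 1600 − 145 = 1455 Myr.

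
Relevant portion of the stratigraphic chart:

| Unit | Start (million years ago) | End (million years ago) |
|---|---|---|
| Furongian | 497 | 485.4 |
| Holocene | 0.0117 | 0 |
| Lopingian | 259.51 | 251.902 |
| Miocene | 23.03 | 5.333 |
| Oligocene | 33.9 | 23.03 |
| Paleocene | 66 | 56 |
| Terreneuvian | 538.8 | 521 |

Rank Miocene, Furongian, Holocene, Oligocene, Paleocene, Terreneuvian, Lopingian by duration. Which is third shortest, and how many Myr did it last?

Paleocene, 10 million years

Start − end for each: Miocene 23.03 − 5.333 = 17.697; Furongian 497 − 485.4 = 11.6; Holocene 0.0117 − 0 = 0.0117; Oligocene 33.9 − 23.03 = 10.87; Paleocene 66 − 56 = 10; Terreneuvian 538.8 − 521 = 17.8; Lopingian 259.51 − 251.902 = 7.608.
Ranking these from shortest: Holocene < Lopingian < Paleocene < Oligocene < Furongian < Miocene < Terreneuvian.
Position 3 in that ranking is Paleocene, which lasted 10 Myr.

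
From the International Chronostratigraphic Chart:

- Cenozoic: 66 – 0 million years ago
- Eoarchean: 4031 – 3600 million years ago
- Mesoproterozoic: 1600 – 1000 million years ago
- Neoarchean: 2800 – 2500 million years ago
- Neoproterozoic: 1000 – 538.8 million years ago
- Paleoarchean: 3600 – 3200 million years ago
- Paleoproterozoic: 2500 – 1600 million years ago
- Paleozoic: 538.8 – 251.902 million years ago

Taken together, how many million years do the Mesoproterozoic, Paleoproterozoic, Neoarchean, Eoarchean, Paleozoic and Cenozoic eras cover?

2583.898 million years

Duration is start − end for each: (1600 − 1000) + (2500 − 1600) + (2800 − 2500) + (4031 − 3600) + (538.8 − 251.902) + (66 − 0).
That is 600 + 900 + 300 + 431 + 286.898 + 66, which totals 2583.898 million years.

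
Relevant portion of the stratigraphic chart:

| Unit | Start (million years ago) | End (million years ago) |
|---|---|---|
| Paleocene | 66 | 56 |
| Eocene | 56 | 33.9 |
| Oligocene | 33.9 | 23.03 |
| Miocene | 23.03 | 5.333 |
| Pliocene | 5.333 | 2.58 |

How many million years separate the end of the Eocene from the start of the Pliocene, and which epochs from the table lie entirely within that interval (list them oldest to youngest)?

28.567 million years; Oligocene, Miocene

The Eocene closes at 33.9 Ma and the Pliocene opens at 5.333 Ma, so the interval is 33.9 − 5.333 = 28.567 Myr.
An epoch fits inside if it starts at or after 33.9 Ma and ends at or before 5.333 Ma; oldest first that gives Oligocene, Miocene.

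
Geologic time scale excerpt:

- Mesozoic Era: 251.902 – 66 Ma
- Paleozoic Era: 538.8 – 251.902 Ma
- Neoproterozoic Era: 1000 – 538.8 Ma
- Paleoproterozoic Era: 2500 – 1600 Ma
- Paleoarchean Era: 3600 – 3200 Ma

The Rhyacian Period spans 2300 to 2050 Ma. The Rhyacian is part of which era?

The Rhyacian (2300–2050 Ma) lies entirely within 2500–1600 Ma, the Paleoproterozoic Era.

Paleoproterozoic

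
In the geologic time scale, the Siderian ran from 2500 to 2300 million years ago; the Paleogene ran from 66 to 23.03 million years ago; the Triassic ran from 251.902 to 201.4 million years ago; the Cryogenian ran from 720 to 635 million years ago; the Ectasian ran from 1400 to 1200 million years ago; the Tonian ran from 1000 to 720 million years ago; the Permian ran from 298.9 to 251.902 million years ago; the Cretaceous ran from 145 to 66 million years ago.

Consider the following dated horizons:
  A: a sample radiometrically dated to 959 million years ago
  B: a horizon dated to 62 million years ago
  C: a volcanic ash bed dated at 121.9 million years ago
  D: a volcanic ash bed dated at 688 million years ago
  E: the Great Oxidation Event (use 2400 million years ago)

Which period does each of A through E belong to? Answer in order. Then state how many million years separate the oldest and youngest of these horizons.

Match each age against the start–end ranges in the excerpt: A = 959 Ma → Tonian (1000–720); B = 62 Ma → Paleogene (66–23.03); C = 121.9 Ma → Cretaceous (145–66); D = 688 Ma → Cryogenian (720–635); E = 2400 Ma → Siderian (2500–2300).
The largest age is 2400 Ma and the smallest is 62 Ma; their difference is 2338 Myr.

A — Tonian; B — Paleogene; C — Cretaceous; D — Cryogenian; E — Siderian; span 2338 million years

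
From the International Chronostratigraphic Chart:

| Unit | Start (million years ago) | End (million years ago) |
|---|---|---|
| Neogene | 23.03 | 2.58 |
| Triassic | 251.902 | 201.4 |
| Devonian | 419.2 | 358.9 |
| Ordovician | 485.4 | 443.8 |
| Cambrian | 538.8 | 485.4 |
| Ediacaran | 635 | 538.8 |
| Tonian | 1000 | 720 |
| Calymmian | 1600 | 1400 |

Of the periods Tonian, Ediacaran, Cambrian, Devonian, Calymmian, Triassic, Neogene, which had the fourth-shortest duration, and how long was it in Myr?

Durations: Tonian 280; Ediacaran 96.2; Cambrian 53.4; Devonian 60.3; Calymmian 200; Triassic 50.502; Neogene 20.45 Myr.
Sorted shortest-first: Neogene (20.45), Triassic (50.502), Cambrian (53.4), Devonian (60.3), Ediacaran (96.2), Calymmian (200), Tonian (280).
The fourth shortest is Devonian at 60.3 Myr.

Devonian, 60.3 million years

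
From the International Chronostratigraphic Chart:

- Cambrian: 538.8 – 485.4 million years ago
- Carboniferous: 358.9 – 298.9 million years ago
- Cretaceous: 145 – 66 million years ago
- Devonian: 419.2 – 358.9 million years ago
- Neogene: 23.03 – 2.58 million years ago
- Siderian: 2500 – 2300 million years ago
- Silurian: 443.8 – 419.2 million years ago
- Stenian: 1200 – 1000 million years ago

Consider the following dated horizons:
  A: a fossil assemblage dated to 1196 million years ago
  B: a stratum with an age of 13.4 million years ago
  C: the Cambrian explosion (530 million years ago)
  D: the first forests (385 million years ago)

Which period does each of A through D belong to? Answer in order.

Match each age against the start–end ranges in the excerpt: A = 1196 Ma → Stenian (1200–1000); B = 13.4 Ma → Neogene (23.03–2.58); C = 530 Ma → Cambrian (538.8–485.4); D = 385 Ma → Devonian (419.2–358.9).

A — Stenian; B — Neogene; C — Cambrian; D — Devonian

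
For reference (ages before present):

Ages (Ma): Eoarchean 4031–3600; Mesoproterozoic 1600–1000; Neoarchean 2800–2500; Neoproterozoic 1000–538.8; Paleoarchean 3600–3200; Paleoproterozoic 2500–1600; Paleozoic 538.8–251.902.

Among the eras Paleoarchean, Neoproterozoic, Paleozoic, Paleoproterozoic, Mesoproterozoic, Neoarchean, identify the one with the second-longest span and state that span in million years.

Mesoproterozoic, 600 million years

Start − end for each: Paleoarchean 3600 − 3200 = 400; Neoproterozoic 1000 − 538.8 = 461.2; Paleozoic 538.8 − 251.902 = 286.898; Paleoproterozoic 2500 − 1600 = 900; Mesoproterozoic 1600 − 1000 = 600; Neoarchean 2800 − 2500 = 300.
Ranking these from longest: Paleoproterozoic > Mesoproterozoic > Neoproterozoic > Paleoarchean > Neoarchean > Paleozoic.
Position 2 in that ranking is Mesoproterozoic, which lasted 600 Myr.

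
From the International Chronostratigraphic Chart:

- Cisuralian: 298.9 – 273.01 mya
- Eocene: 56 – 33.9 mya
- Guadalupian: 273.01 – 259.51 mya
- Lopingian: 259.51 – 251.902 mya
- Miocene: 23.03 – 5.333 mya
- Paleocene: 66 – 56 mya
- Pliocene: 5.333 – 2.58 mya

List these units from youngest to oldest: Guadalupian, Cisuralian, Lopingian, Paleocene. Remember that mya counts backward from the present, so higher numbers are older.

Paleocene, then Lopingian, then Guadalupian, then Cisuralian

Sorting by start age (ascending Ma, since larger Ma = older): Paleocene began 66, Lopingian began 259.51, Guadalupian began 273.01, Cisuralian began 298.9.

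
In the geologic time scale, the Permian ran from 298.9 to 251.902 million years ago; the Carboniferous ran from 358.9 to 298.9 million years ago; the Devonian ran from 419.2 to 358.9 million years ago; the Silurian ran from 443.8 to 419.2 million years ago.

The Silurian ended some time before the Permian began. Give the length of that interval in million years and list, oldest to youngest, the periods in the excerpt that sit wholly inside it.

120.3 million years; Devonian, Carboniferous

End of Silurian = 419.2 Ma; start of Permian = 298.9 Ma.
Gap = 419.2 − 298.9 = 120.3 Myr.
Periods wholly inside 419.2–298.9 Ma: Devonian (419.2–358.9), Carboniferous (358.9–298.9).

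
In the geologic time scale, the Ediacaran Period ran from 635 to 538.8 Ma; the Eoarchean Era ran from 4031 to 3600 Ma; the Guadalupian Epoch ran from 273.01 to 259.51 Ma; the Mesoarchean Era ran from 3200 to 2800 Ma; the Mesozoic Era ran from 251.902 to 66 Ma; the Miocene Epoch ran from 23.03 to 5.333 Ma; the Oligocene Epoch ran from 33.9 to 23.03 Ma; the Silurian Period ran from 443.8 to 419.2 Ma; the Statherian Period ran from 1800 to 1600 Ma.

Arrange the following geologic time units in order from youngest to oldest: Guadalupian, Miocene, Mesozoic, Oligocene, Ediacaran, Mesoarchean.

Miocene, Oligocene, Mesozoic, Guadalupian, Ediacaran, Mesoarchean

The oldest of these is Mesoarchean (starts 3200 Ma) and the youngest is Miocene (ends 5.333 Ma).
In between, by decreasing start age: Ediacaran (635), Guadalupian (273.01), Mesozoic (251.902), Oligocene (33.9).
Listing youngest first means reversing that sequence.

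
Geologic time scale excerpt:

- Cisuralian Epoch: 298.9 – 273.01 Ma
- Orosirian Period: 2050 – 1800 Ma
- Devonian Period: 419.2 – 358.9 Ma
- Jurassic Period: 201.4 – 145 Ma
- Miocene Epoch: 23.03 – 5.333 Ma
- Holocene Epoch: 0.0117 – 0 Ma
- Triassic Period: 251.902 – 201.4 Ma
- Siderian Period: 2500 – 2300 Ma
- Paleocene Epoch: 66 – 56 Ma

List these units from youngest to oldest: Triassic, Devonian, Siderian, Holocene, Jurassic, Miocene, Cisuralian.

Holocene, Miocene, Jurassic, Triassic, Cisuralian, Devonian, Siderian

The oldest of these is Siderian (starts 2500 Ma) and the youngest is Holocene (ends 0 Ma).
In between, by decreasing start age: Devonian (419.2), Cisuralian (298.9), Triassic (251.902), Jurassic (201.4), Miocene (23.03).
Listing youngest first means reversing that sequence.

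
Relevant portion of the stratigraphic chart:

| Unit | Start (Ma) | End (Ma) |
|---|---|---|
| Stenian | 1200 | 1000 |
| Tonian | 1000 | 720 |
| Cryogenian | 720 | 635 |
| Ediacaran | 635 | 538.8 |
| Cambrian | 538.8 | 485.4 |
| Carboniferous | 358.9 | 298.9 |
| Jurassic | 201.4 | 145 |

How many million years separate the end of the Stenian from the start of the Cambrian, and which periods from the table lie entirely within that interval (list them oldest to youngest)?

The Stenian closes at 1000 Ma and the Cambrian opens at 538.8 Ma, so the interval is 1000 − 538.8 = 461.2 Myr.
A period fits inside if it starts at or after 1000 Ma and ends at or before 538.8 Ma; oldest first that gives Tonian, Cryogenian, Ediacaran.

461.2 million years; Tonian, Cryogenian, Ediacaran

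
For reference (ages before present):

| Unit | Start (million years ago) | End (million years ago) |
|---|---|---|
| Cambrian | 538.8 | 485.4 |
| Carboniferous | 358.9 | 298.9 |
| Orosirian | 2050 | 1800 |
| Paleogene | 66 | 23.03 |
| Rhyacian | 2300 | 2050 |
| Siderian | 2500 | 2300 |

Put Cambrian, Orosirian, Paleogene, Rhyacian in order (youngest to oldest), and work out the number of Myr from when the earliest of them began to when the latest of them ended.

Start ages (Ma): Rhyacian 2300, Orosirian 2050, Cambrian 538.8, Paleogene 66.
Ordered youngest to oldest: Paleogene, Cambrian, Orosirian, Rhyacian.
Span = 2300 − 23.03 = 2276.97 Myr.

Paleogene → Cambrian → Orosirian → Rhyacian; total span 2276.97 Myr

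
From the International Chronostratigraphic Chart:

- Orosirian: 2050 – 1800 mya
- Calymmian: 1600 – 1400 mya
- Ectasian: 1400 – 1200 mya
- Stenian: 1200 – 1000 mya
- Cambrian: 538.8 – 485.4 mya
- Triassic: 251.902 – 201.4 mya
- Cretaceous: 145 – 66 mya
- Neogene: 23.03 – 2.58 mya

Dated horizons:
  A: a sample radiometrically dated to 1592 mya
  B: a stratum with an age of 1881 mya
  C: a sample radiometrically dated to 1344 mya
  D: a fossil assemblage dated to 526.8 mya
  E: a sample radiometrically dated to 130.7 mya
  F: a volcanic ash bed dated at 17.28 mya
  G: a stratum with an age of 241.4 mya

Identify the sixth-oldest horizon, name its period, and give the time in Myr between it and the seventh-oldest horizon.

E, in the Cretaceous; 113.42 million years to F

Sorted oldest-first by Ma: B (1881), A (1592), C (1344), D (526.8), G (241.4), E (130.7), F (17.28).
The sixth oldest is E at 130.7 Ma, which lies in 145–66 Ma: the Cretaceous.
The seventh oldest is F at 17.28 Ma; separation = |130.7 − 17.28| = 113.42 Myr.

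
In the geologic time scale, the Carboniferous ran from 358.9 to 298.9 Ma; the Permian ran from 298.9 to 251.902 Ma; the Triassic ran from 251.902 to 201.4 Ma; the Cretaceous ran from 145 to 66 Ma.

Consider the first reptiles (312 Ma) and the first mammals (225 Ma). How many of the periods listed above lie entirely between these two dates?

1

312 Ma sits inside the Carboniferous (358.9–298.9) and 225 Ma inside the Triassic (251.902–201.4); neither of those is wholly between the two dates.
The listed periods lying completely between them are Permian — 1 in all.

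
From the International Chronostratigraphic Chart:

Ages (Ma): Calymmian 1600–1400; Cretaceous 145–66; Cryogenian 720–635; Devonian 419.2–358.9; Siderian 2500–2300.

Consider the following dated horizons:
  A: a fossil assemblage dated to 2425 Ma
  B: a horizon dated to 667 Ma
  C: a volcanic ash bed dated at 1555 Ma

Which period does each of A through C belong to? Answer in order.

A — Siderian; B — Cryogenian; C — Calymmian

A: 2425 Ma lies in 2500–2300 Ma, so Siderian.
B: 667 Ma lies in 720–635 Ma, so Cryogenian.
C: 1555 Ma lies in 1600–1400 Ma, so Calymmian.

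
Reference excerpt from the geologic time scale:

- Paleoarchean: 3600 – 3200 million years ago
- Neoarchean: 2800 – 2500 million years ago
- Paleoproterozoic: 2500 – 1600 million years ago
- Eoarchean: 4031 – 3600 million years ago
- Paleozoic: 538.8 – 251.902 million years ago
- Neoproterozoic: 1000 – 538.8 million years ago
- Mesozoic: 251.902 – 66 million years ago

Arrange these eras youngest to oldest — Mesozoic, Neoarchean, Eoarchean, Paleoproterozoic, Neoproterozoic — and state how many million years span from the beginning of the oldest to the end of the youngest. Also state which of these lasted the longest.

Mesozoic, Neoproterozoic, Paleoproterozoic, Neoarchean, Eoarchean; total span 3965 Myr; longest is Paleoproterozoic

From the excerpt: Mesozoic 251.902–66; Neoarchean 2800–2500; Eoarchean 4031–3600; Paleoproterozoic 2500–1600; Neoproterozoic 1000–538.8 (Ma).
Larger Ma is earlier, so the oldest is Eoarchean and the youngest is Mesozoic; youngest to oldest: Mesozoic, Neoproterozoic, Paleoproterozoic, Neoarchean, Eoarchean.
Oldest start 4031 minus youngest end 66 gives 3965 Myr overall.
Individual lengths (start − end): Mesozoic 185.902; Eoarchean 431; Paleoproterozoic 900; Neoproterozoic 461.2; Neoarchean 300. The largest is Paleoproterozoic at 900 Myr.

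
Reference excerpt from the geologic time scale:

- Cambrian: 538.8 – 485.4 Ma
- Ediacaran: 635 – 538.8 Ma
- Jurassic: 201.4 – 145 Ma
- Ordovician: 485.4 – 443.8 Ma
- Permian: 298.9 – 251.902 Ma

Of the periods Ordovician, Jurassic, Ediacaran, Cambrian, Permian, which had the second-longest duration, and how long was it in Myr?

Jurassic, 56.4 million years

Start − end for each: Ordovician 485.4 − 443.8 = 41.6; Jurassic 201.4 − 145 = 56.4; Ediacaran 635 − 538.8 = 96.2; Cambrian 538.8 − 485.4 = 53.4; Permian 298.9 − 251.902 = 46.998.
Ranking these from longest: Ediacaran > Jurassic > Cambrian > Permian > Ordovician.
Position 2 in that ranking is Jurassic, which lasted 56.4 Myr.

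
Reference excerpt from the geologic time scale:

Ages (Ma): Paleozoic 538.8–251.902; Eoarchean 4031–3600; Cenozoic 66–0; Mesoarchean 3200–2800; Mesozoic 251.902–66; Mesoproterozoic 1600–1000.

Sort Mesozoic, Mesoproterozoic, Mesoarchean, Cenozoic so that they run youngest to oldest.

Read off each span (Ma): Mesozoic 251.902–66; Mesoproterozoic 1600–1000; Mesoarchean 3200–2800; Cenozoic 66–0.
Larger Ma is older, so oldest→youngest is Mesoarchean, Mesoproterozoic, Mesozoic, Cenozoic; reverse it for youngest→oldest.

Cenozoic → Mesozoic → Mesoproterozoic → Mesoarchean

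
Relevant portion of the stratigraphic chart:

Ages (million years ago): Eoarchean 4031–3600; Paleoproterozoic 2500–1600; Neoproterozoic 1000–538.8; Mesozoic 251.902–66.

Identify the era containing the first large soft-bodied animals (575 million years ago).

575 Ma lies between 1000 and 538.8 Ma, so it falls in the Neoproterozoic.

Neoproterozoic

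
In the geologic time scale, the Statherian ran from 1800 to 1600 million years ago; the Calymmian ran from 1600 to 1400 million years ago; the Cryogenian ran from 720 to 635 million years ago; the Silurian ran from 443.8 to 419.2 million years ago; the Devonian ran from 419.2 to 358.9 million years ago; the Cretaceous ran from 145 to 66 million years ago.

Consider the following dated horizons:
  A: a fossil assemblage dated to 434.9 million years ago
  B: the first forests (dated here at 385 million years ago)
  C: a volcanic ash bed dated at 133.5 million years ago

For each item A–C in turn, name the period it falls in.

A: 434.9 Ma lies in 443.8–419.2 Ma, so Silurian.
B: 385 Ma lies in 419.2–358.9 Ma, so Devonian.
C: 133.5 Ma lies in 145–66 Ma, so Cretaceous.

A — Silurian; B — Devonian; C — Cretaceous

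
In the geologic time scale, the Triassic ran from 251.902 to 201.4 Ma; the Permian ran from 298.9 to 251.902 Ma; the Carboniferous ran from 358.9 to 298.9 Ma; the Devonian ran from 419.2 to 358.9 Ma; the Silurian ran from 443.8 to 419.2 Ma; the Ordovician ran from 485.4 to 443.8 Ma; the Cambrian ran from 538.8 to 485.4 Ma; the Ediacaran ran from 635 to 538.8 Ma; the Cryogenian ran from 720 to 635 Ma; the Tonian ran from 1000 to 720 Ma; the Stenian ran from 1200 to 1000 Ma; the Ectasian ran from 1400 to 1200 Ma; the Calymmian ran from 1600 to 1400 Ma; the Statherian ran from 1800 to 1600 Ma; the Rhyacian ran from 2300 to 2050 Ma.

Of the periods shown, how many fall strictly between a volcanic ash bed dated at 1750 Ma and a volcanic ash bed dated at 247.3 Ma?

12

1750 Ma sits inside the Statherian (1800–1600) and 247.3 Ma inside the Triassic (251.902–201.4); neither of those is wholly between the two dates.
The listed periods lying completely between them are Calymmian, Ectasian, Stenian, Tonian, Cryogenian, Ediacaran, Cambrian, Ordovician, Silurian, Devonian, Carboniferous, Permian — 12 in all.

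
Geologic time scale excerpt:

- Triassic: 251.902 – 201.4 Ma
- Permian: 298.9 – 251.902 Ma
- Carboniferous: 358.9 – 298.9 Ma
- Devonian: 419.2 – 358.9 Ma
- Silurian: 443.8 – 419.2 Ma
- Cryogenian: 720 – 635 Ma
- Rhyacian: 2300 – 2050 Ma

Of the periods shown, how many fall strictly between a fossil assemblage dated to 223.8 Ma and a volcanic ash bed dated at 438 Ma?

The older date is 438 Ma and the younger is 223.8 Ma.
Periods with start < 438 and end > 223.8 Ma: Devonian (419.2–358.9), Carboniferous (358.9–298.9), Permian (298.9–251.902).
That is 3 complete periods.

3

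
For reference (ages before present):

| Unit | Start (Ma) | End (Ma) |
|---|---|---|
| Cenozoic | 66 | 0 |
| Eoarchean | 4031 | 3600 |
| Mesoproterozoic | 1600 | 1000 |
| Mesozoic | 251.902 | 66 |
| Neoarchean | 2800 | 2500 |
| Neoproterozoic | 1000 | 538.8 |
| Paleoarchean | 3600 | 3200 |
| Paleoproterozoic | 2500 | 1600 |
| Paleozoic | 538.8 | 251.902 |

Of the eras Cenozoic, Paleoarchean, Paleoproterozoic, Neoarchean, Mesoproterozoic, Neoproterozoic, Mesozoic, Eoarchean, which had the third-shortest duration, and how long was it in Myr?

Start − end for each: Cenozoic 66 − 0 = 66; Paleoarchean 3600 − 3200 = 400; Paleoproterozoic 2500 − 1600 = 900; Neoarchean 2800 − 2500 = 300; Mesoproterozoic 1600 − 1000 = 600; Neoproterozoic 1000 − 538.8 = 461.2; Mesozoic 251.902 − 66 = 185.902; Eoarchean 4031 − 3600 = 431.
Ranking these from shortest: Cenozoic < Mesozoic < Neoarchean < Paleoarchean < Eoarchean < Neoproterozoic < Mesoproterozoic < Paleoproterozoic.
Position 3 in that ranking is Neoarchean, which lasted 300 Myr.

Neoarchean, 300 million years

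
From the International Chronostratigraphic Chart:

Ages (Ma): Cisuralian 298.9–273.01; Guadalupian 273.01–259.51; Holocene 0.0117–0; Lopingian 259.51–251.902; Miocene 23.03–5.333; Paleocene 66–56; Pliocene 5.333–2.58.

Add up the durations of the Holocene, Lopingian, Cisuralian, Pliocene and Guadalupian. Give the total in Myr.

49.7627 million years

Duration is start − end for each: (0.0117 − 0) + (259.51 − 251.902) + (298.9 − 273.01) + (5.333 − 2.58) + (273.01 − 259.51).
That is 0.0117 + 7.608 + 25.89 + 2.753 + 13.5, which totals 49.7627 million years.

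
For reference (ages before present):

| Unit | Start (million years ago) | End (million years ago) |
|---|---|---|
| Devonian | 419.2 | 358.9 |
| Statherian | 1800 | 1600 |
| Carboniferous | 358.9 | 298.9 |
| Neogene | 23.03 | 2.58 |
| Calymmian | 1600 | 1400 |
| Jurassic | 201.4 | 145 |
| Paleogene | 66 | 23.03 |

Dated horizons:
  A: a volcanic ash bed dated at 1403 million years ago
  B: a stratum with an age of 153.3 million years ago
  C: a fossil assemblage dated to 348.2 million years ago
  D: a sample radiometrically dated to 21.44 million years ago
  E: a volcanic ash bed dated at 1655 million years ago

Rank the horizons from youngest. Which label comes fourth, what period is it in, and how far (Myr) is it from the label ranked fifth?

Sorted youngest-first by Ma: D (21.44), B (153.3), C (348.2), A (1403), E (1655).
The fourth youngest is A at 1403 Ma, which lies in 1600–1400 Ma: the Calymmian.
The fifth youngest is E at 1655 Ma; separation = |1403 − 1655| = 252 Myr.

A, in the Calymmian; 252 million years to E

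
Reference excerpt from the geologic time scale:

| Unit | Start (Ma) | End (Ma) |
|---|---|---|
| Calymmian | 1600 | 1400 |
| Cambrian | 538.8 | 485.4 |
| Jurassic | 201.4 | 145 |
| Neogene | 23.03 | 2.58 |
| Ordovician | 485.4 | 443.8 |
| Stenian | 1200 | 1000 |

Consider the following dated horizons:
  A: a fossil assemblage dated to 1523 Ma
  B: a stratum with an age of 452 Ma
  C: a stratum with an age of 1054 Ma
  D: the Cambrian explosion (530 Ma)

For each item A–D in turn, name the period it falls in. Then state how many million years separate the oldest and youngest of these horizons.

Match each age against the start–end ranges in the excerpt: A = 1523 Ma → Calymmian (1600–1400); B = 452 Ma → Ordovician (485.4–443.8); C = 1054 Ma → Stenian (1200–1000); D = 530 Ma → Cambrian (538.8–485.4).
The largest age is 1523 Ma and the smallest is 452 Ma; their difference is 1071 Myr.

A — Calymmian; B — Ordovician; C — Stenian; D — Cambrian; span 1071 million years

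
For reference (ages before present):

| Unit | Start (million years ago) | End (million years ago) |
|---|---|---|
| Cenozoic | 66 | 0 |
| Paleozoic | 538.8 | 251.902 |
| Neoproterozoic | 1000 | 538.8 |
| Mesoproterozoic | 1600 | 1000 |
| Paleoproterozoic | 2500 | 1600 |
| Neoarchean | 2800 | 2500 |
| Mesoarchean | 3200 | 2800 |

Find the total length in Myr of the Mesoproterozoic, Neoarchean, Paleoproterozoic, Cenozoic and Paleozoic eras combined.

Duration is start − end for each: (1600 − 1000) + (2800 − 2500) + (2500 − 1600) + (66 − 0) + (538.8 − 251.902).
That is 600 + 300 + 900 + 66 + 286.898, which totals 2152.898 million years.

2152.898 million years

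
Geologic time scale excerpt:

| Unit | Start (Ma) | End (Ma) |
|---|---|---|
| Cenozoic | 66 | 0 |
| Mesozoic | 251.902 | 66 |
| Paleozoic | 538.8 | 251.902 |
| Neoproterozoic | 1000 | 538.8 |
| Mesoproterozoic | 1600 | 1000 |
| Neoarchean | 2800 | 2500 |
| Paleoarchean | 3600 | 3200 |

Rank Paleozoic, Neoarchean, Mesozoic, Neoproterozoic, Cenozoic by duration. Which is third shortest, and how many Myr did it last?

Paleozoic, 286.898 million years

Durations: Paleozoic 286.898; Neoarchean 300; Mesozoic 185.902; Neoproterozoic 461.2; Cenozoic 66 Myr.
Sorted shortest-first: Cenozoic (66), Mesozoic (185.902), Paleozoic (286.898), Neoarchean (300), Neoproterozoic (461.2).
The third shortest is Paleozoic at 286.898 Myr.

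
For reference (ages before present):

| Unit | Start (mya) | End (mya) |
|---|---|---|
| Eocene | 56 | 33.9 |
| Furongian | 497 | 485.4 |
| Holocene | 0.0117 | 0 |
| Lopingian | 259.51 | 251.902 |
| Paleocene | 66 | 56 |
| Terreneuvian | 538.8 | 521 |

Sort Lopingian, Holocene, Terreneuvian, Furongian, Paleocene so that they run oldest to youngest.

The oldest of these is Terreneuvian (starts 538.8 Ma) and the youngest is Holocene (ends 0 Ma).
In between, by decreasing start age: Furongian (497), Lopingian (259.51), Paleocene (66).

Terreneuvian, then Furongian, then Lopingian, then Paleocene, then Holocene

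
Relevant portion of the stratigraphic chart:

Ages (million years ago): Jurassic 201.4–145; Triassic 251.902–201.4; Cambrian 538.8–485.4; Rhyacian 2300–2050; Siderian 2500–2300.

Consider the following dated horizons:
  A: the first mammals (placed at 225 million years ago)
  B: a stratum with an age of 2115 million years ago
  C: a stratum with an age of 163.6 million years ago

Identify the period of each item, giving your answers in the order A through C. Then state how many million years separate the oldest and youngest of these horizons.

A — Triassic; B — Rhyacian; C — Jurassic; span 1951.4 million years

Match each age against the start–end ranges in the excerpt: A = 225 Ma → Triassic (251.902–201.4); B = 2115 Ma → Rhyacian (2300–2050); C = 163.6 Ma → Jurassic (201.4–145).
The largest age is 2115 Ma and the smallest is 163.6 Ma; their difference is 1951.4 Myr.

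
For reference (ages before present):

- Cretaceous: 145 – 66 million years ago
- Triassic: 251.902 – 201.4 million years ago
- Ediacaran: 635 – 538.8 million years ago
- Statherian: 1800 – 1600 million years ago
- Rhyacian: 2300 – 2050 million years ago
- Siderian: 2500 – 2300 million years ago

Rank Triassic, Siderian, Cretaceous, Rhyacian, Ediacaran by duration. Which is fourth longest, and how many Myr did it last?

Start − end for each: Triassic 251.902 − 201.4 = 50.502; Siderian 2500 − 2300 = 200; Cretaceous 145 − 66 = 79; Rhyacian 2300 − 2050 = 250; Ediacaran 635 − 538.8 = 96.2.
Ranking these from longest: Rhyacian > Siderian > Ediacaran > Cretaceous > Triassic.
Position 4 in that ranking is Cretaceous, which lasted 79 Myr.

Cretaceous, 79 million years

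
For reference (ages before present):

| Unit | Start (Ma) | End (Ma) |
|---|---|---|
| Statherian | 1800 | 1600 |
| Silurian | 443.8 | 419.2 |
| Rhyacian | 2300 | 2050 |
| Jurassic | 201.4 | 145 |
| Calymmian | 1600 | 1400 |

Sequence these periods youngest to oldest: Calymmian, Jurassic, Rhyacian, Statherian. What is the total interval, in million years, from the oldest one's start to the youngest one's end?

From the excerpt: Calymmian 1600–1400; Jurassic 201.4–145; Rhyacian 2300–2050; Statherian 1800–1600 (Ma).
Larger Ma is earlier, so the oldest is Rhyacian and the youngest is Jurassic; youngest to oldest: Jurassic, Calymmian, Statherian, Rhyacian.
Oldest start 2300 minus youngest end 145 gives 2155 Myr overall.

Jurassic → Calymmian → Statherian → Rhyacian; total span 2155 Myr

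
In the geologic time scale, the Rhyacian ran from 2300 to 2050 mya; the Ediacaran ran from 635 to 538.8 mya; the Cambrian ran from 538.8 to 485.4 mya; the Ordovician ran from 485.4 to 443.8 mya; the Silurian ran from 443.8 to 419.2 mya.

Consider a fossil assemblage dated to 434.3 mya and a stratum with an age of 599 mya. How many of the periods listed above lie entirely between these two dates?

599 Ma sits inside the Ediacaran (635–538.8) and 434.3 Ma inside the Silurian (443.8–419.2); neither of those is wholly between the two dates.
The listed periods lying completely between them are Cambrian, Ordovician — 2 in all.

2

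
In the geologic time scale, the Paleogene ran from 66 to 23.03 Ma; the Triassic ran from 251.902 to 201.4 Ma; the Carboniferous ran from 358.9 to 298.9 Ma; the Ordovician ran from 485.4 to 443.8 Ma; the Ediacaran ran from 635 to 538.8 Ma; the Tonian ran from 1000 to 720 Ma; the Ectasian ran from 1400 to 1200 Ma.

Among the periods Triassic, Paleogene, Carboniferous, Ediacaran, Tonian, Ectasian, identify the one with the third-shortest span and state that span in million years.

Start − end for each: Triassic 251.902 − 201.4 = 50.502; Paleogene 66 − 23.03 = 42.97; Carboniferous 358.9 − 298.9 = 60; Ediacaran 635 − 538.8 = 96.2; Tonian 1000 − 720 = 280; Ectasian 1400 − 1200 = 200.
Ranking these from shortest: Paleogene < Triassic < Carboniferous < Ediacaran < Ectasian < Tonian.
Position 3 in that ranking is Carboniferous, which lasted 60 Myr.

Carboniferous, 60 million years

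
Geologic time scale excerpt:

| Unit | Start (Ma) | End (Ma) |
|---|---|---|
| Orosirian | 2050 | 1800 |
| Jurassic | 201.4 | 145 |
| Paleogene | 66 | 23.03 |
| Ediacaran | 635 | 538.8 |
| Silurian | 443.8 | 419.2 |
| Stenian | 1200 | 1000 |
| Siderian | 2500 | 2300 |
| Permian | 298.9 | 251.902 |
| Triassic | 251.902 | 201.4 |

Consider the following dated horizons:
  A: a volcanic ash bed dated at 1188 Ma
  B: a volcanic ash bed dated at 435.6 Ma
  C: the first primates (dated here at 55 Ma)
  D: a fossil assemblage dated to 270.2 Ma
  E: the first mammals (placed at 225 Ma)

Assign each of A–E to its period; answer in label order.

Match each age against the start–end ranges in the excerpt: A = 1188 Ma → Stenian (1200–1000); B = 435.6 Ma → Silurian (443.8–419.2); C = 55 Ma → Paleogene (66–23.03); D = 270.2 Ma → Permian (298.9–251.902); E = 225 Ma → Triassic (251.902–201.4).

A — Stenian; B — Silurian; C — Paleogene; D — Permian; E — Triassic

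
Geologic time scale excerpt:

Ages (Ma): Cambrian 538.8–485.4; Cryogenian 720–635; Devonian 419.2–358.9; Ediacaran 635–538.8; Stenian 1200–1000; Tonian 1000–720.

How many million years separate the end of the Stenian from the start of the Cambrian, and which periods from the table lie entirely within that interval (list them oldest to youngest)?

461.2 million years; Tonian, Cryogenian, Ediacaran

End of Stenian = 1000 Ma; start of Cambrian = 538.8 Ma.
Gap = 1000 − 538.8 = 461.2 Myr.
Periods wholly inside 1000–538.8 Ma: Tonian (1000–720), Cryogenian (720–635), Ediacaran (635–538.8).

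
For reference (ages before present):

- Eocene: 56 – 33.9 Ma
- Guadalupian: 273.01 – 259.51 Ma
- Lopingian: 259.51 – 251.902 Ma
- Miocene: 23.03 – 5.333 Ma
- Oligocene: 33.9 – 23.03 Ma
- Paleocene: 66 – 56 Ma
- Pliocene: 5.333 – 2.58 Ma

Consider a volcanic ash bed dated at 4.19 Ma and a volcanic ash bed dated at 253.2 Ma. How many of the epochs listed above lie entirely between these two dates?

4

The older date is 253.2 Ma and the younger is 4.19 Ma.
Epochs with start < 253.2 and end > 4.19 Ma: Paleocene (66–56), Eocene (56–33.9), Oligocene (33.9–23.03), Miocene (23.03–5.333).
That is 4 complete epochs.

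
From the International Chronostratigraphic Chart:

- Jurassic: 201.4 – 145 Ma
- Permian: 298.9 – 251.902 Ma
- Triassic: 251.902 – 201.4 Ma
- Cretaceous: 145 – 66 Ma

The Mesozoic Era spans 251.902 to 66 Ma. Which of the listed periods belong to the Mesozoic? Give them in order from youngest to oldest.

Periods with both bounds inside 251.902–66 Ma: Cretaceous (145–66), Jurassic (201.4–145), Triassic (251.902–201.4).

Cretaceous, Jurassic, Triassic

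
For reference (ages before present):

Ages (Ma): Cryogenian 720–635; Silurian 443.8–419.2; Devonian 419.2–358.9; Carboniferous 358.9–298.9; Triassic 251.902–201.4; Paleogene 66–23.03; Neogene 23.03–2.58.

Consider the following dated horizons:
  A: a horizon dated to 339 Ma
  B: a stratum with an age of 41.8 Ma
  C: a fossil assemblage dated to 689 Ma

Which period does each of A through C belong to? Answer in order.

Match each age against the start–end ranges in the excerpt: A = 339 Ma → Carboniferous (358.9–298.9); B = 41.8 Ma → Paleogene (66–23.03); C = 689 Ma → Cryogenian (720–635).

A — Carboniferous; B — Paleogene; C — Cryogenian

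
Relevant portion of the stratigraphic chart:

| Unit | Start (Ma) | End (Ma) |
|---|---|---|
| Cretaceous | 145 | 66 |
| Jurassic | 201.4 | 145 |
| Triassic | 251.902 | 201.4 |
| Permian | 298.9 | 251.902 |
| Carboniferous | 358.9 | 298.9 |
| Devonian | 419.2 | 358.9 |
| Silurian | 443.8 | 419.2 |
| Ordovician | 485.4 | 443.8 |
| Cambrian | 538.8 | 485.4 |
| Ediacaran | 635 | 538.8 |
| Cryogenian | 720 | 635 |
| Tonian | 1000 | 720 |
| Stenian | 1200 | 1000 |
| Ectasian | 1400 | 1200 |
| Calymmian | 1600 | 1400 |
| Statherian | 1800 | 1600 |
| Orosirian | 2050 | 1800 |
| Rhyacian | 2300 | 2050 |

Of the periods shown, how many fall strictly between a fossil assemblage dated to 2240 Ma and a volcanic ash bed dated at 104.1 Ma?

16

The older date is 2240 Ma and the younger is 104.1 Ma.
Periods with start < 2240 and end > 104.1 Ma: Orosirian (2050–1800), Statherian (1800–1600), Calymmian (1600–1400), Ectasian (1400–1200), Stenian (1200–1000), Tonian (1000–720), Cryogenian (720–635), Ediacaran (635–538.8), Cambrian (538.8–485.4), Ordovician (485.4–443.8), Silurian (443.8–419.2), Devonian (419.2–358.9), Carboniferous (358.9–298.9), Permian (298.9–251.902), Triassic (251.902–201.4), Jurassic (201.4–145).
That is 16 complete periods.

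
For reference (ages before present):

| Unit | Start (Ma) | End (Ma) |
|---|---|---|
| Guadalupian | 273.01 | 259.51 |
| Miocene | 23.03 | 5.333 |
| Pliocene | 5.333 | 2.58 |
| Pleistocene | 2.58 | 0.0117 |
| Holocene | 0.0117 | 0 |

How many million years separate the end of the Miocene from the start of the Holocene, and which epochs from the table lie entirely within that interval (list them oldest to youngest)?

The Miocene closes at 5.333 Ma and the Holocene opens at 0.0117 Ma, so the interval is 5.333 − 0.0117 = 5.3213 Myr.
An epoch fits inside if it starts at or after 5.333 Ma and ends at or before 0.0117 Ma; oldest first that gives Pliocene, Pleistocene.

5.3213 million years; Pliocene, Pleistocene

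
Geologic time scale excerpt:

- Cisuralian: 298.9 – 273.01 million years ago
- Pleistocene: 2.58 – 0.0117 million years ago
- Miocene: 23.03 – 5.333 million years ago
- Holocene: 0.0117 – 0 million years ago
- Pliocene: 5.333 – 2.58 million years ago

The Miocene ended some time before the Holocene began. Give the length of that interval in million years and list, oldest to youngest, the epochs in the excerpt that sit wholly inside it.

End of Miocene = 5.333 Ma; start of Holocene = 0.0117 Ma.
Gap = 5.333 − 0.0117 = 5.3213 Myr.
Epochs wholly inside 5.333–0.0117 Ma: Pliocene (5.333–2.58), Pleistocene (2.58–0.0117).

5.3213 million years; Pliocene, Pleistocene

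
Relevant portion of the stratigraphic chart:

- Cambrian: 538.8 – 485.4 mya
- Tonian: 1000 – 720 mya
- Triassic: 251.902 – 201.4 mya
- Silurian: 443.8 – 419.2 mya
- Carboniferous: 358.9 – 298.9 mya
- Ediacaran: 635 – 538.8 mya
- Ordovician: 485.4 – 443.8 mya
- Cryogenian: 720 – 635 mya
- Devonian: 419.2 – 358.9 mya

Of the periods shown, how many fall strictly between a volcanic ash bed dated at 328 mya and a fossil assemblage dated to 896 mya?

6

The older date is 896 Ma and the younger is 328 Ma.
Periods with start < 896 and end > 328 Ma: Cryogenian (720–635), Ediacaran (635–538.8), Cambrian (538.8–485.4), Ordovician (485.4–443.8), Silurian (443.8–419.2), Devonian (419.2–358.9).
That is 6 complete periods.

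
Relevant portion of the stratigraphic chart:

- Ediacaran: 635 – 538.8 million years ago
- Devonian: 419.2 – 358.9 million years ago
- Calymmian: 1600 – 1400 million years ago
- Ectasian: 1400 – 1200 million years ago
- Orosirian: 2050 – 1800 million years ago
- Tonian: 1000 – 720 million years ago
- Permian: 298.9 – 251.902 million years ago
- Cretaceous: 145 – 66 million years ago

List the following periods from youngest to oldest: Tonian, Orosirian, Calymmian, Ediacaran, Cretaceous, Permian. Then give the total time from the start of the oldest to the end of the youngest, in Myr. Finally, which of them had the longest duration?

Cretaceous, Permian, Ediacaran, Tonian, Calymmian, Orosirian; total span 1984 Myr; longest is Tonian

Start ages (Ma): Orosirian 2050, Calymmian 1600, Tonian 1000, Ediacaran 635, Permian 298.9, Cretaceous 145.
Ordered youngest to oldest: Cretaceous, Permian, Ediacaran, Tonian, Calymmian, Orosirian.
Span = 2050 − 66 = 1984 Myr.
Durations: Ediacaran 96.2, Permian 46.998, Cretaceous 79, Calymmian 200, Orosirian 250, Tonian 280 → longest is Tonian (280 Myr).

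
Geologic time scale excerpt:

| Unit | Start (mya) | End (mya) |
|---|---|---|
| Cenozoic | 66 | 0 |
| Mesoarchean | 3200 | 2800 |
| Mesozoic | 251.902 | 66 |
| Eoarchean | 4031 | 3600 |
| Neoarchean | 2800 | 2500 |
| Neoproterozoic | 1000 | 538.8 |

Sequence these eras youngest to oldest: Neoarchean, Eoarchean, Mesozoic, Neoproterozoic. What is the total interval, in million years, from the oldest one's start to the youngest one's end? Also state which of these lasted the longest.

Mesozoic, Neoproterozoic, Neoarchean, Eoarchean; total span 3965 Myr; longest is Neoproterozoic

From the excerpt: Neoarchean 2800–2500; Eoarchean 4031–3600; Mesozoic 251.902–66; Neoproterozoic 1000–538.8 (Ma).
Larger Ma is earlier, so the oldest is Eoarchean and the youngest is Mesozoic; youngest to oldest: Mesozoic, Neoproterozoic, Neoarchean, Eoarchean.
Oldest start 4031 minus youngest end 66 gives 3965 Myr overall.
Individual lengths (start − end): Neoproterozoic 461.2; Neoarchean 300; Eoarchean 431; Mesozoic 185.902. The largest is Neoproterozoic at 461.2 Myr.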